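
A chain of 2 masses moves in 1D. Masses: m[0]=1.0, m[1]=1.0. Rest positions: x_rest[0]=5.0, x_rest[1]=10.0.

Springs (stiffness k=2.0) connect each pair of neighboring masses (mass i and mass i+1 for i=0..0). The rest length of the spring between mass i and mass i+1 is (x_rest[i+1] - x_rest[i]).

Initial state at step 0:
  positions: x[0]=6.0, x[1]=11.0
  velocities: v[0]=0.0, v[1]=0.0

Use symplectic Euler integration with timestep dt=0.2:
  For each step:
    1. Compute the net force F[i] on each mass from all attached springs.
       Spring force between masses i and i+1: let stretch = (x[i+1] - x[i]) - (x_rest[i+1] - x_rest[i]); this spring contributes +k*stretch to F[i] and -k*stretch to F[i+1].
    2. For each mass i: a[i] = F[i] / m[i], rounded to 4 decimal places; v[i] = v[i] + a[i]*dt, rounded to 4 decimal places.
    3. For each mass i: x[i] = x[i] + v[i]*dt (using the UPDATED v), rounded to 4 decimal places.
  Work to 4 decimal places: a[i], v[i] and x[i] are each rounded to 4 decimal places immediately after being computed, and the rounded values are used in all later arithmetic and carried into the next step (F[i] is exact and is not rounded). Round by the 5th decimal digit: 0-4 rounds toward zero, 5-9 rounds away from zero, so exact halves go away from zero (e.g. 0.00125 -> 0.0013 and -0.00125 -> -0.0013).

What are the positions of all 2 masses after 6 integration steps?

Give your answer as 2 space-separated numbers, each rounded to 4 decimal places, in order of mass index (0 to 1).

Step 0: x=[6.0000 11.0000] v=[0.0000 0.0000]
Step 1: x=[6.0000 11.0000] v=[0.0000 0.0000]
Step 2: x=[6.0000 11.0000] v=[0.0000 0.0000]
Step 3: x=[6.0000 11.0000] v=[0.0000 0.0000]
Step 4: x=[6.0000 11.0000] v=[0.0000 0.0000]
Step 5: x=[6.0000 11.0000] v=[0.0000 0.0000]
Step 6: x=[6.0000 11.0000] v=[0.0000 0.0000]

Answer: 6.0000 11.0000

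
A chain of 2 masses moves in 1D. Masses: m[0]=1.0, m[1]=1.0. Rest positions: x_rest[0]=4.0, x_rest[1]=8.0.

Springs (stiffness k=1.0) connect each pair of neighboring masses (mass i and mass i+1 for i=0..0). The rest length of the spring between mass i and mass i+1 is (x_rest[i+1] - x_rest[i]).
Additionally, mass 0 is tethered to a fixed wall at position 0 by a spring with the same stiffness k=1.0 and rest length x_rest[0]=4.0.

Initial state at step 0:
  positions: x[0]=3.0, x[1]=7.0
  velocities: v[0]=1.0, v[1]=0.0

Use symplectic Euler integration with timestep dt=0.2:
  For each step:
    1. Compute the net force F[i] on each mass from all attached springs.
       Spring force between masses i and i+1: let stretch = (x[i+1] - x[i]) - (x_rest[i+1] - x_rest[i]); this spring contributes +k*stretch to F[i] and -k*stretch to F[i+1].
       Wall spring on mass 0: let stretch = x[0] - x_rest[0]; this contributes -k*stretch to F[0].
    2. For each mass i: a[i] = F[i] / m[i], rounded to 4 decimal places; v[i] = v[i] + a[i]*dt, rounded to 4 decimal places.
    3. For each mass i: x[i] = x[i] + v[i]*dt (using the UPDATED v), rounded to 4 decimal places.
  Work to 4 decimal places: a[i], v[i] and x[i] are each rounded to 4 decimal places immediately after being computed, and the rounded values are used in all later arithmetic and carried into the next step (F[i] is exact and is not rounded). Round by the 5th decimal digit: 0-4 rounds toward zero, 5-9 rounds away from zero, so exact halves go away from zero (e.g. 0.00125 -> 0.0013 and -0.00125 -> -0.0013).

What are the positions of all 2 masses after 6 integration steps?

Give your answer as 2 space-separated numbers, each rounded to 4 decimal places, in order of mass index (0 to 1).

Answer: 4.3652 7.3265

Derivation:
Step 0: x=[3.0000 7.0000] v=[1.0000 0.0000]
Step 1: x=[3.2400 7.0000] v=[1.2000 0.0000]
Step 2: x=[3.5008 7.0096] v=[1.3040 0.0480]
Step 3: x=[3.7619 7.0388] v=[1.3056 0.1462]
Step 4: x=[4.0036 7.0970] v=[1.2086 0.2908]
Step 5: x=[4.2089 7.1914] v=[1.0266 0.4721]
Step 6: x=[4.3652 7.3265] v=[0.7813 0.6756]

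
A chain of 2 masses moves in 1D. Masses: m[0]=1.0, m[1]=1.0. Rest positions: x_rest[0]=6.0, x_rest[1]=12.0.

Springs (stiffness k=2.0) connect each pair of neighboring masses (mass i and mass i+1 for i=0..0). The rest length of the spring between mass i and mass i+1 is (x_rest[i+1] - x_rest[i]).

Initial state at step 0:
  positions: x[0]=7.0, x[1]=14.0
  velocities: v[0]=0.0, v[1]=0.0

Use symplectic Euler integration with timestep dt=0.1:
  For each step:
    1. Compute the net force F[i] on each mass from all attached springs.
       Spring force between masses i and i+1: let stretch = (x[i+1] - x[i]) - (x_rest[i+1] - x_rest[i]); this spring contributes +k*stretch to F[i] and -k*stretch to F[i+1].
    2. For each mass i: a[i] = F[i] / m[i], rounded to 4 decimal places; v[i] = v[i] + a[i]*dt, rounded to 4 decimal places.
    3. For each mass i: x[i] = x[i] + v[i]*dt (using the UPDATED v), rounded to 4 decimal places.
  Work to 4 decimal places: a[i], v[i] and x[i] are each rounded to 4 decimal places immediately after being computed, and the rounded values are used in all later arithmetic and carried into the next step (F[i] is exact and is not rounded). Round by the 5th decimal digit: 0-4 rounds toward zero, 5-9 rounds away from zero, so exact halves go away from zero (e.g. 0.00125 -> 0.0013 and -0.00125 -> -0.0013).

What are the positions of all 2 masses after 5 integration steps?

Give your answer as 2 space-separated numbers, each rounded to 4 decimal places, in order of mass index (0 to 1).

Step 0: x=[7.0000 14.0000] v=[0.0000 0.0000]
Step 1: x=[7.0200 13.9800] v=[0.2000 -0.2000]
Step 2: x=[7.0592 13.9408] v=[0.3920 -0.3920]
Step 3: x=[7.1160 13.8840] v=[0.5683 -0.5683]
Step 4: x=[7.1882 13.8118] v=[0.7219 -0.7219]
Step 5: x=[7.2729 13.7271] v=[0.8466 -0.8466]

Answer: 7.2729 13.7271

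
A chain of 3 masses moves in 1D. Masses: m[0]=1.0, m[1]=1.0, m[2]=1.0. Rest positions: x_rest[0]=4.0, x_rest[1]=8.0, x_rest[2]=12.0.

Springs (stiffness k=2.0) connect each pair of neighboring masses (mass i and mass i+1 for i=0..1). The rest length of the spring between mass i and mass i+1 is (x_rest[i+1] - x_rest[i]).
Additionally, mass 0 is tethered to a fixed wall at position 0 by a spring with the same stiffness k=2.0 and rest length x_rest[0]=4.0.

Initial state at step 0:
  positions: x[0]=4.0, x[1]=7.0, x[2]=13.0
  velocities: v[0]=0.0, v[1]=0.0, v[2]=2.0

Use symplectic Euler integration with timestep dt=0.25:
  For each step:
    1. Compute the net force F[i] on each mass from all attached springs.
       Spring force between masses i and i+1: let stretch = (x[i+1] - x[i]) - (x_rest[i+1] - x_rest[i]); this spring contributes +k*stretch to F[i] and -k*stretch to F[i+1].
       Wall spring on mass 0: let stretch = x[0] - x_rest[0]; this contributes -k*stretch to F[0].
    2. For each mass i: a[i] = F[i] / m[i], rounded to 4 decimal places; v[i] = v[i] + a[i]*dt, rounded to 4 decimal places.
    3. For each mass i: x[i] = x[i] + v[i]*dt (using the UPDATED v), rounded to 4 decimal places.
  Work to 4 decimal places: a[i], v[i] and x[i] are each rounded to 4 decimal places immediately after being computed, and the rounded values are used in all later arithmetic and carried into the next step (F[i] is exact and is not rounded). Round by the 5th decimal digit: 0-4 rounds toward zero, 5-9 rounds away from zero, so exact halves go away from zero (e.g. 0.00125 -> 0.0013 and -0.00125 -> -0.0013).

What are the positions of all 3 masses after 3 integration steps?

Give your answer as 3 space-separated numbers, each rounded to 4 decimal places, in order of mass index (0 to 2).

Answer: 3.6113 8.8282 13.1289

Derivation:
Step 0: x=[4.0000 7.0000 13.0000] v=[0.0000 0.0000 2.0000]
Step 1: x=[3.8750 7.3750 13.2500] v=[-0.5000 1.5000 1.0000]
Step 2: x=[3.7031 8.0469 13.2656] v=[-0.6875 2.6875 0.0625]
Step 3: x=[3.6113 8.8282 13.1289] v=[-0.3672 3.1250 -0.5469]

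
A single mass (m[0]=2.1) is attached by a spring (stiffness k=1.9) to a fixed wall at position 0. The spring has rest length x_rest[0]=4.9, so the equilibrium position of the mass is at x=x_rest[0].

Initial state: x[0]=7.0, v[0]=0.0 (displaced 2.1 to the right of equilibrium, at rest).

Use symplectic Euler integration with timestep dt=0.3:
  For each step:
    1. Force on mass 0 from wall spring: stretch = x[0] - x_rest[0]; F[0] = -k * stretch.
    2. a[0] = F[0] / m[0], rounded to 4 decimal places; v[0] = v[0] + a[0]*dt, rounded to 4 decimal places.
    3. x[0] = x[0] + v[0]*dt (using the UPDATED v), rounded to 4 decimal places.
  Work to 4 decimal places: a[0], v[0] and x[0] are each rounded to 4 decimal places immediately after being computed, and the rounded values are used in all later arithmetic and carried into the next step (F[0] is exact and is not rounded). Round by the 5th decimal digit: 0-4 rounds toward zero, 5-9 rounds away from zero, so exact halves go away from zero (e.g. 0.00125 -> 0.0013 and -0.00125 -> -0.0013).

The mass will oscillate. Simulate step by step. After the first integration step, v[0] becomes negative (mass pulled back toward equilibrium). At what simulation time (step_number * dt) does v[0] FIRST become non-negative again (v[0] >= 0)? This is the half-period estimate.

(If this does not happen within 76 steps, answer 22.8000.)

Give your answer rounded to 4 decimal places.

Step 0: x=[7.0000] v=[0.0000]
Step 1: x=[6.8290] v=[-0.5700]
Step 2: x=[6.5009] v=[-1.0936]
Step 3: x=[6.0425] v=[-1.5281]
Step 4: x=[5.4910] v=[-1.8382]
Step 5: x=[4.8914] v=[-1.9986]
Step 6: x=[4.2925] v=[-1.9963]
Step 7: x=[3.7431] v=[-1.8314]
Step 8: x=[3.2879] v=[-1.5174]
Step 9: x=[2.9640] v=[-1.0798]
Step 10: x=[2.7977] v=[-0.5543]
Step 11: x=[2.8026] v=[0.0163]
First v>=0 after going negative at step 11, time=3.3000

Answer: 3.3000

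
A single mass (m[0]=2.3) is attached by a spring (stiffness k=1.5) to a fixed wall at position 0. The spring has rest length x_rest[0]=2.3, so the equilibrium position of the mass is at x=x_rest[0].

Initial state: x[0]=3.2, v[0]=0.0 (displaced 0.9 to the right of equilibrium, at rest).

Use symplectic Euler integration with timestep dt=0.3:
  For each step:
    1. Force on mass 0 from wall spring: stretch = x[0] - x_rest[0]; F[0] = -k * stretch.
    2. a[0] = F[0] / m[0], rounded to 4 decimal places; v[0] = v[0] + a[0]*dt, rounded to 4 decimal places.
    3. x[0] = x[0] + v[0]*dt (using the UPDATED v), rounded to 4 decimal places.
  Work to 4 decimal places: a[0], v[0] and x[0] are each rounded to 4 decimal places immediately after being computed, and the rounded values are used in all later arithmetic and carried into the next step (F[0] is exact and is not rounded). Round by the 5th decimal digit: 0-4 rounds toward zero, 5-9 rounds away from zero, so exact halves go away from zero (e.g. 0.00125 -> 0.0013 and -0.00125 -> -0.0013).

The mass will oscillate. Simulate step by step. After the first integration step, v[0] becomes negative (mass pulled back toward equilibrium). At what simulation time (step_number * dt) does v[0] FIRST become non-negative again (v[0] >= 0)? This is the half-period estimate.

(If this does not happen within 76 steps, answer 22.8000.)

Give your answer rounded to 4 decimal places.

Answer: 3.9000

Derivation:
Step 0: x=[3.2000] v=[0.0000]
Step 1: x=[3.1472] v=[-0.1761]
Step 2: x=[3.0446] v=[-0.3419]
Step 3: x=[2.8983] v=[-0.4876]
Step 4: x=[2.7169] v=[-0.6047]
Step 5: x=[2.5110] v=[-0.6863]
Step 6: x=[2.2927] v=[-0.7276]
Step 7: x=[2.0748] v=[-0.7262]
Step 8: x=[1.8702] v=[-0.6821]
Step 9: x=[1.6908] v=[-0.5980]
Step 10: x=[1.5472] v=[-0.4788]
Step 11: x=[1.4478] v=[-0.3315]
Step 12: x=[1.3984] v=[-0.1648]
Step 13: x=[1.4019] v=[0.0116]
First v>=0 after going negative at step 13, time=3.9000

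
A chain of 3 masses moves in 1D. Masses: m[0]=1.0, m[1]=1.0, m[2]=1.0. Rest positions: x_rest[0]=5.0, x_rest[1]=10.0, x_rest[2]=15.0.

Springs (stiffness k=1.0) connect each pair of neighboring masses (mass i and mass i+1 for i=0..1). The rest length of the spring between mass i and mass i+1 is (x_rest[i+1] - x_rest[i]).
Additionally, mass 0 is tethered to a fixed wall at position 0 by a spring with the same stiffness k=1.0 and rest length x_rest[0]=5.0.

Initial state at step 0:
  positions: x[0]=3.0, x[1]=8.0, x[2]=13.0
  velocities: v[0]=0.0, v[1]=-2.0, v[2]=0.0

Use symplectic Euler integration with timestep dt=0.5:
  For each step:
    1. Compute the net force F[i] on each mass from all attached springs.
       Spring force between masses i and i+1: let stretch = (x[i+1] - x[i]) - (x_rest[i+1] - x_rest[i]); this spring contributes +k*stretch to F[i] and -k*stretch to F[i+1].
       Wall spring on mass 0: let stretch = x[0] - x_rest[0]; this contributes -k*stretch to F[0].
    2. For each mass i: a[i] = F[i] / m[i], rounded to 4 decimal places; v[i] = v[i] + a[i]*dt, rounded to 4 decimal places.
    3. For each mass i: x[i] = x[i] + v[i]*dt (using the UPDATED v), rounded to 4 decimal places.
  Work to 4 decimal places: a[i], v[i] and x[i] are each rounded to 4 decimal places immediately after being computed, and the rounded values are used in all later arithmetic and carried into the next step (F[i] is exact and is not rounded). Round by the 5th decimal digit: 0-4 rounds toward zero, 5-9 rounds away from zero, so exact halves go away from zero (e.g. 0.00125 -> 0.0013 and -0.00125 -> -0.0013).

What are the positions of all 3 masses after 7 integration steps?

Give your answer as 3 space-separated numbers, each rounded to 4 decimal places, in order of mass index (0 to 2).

Step 0: x=[3.0000 8.0000 13.0000] v=[0.0000 -2.0000 0.0000]
Step 1: x=[3.5000 7.0000 13.0000] v=[1.0000 -2.0000 0.0000]
Step 2: x=[4.0000 6.6250 12.7500] v=[1.0000 -0.7500 -0.5000]
Step 3: x=[4.1563 7.1250 12.2188] v=[0.3125 1.0000 -1.0625]
Step 4: x=[4.0157 8.1563 11.6641] v=[-0.2813 2.0626 -1.1094]
Step 5: x=[3.9063 9.0294 11.4825] v=[-0.2189 1.7462 -0.3633]
Step 6: x=[4.1011 9.2350 11.9376] v=[0.3895 0.4112 0.9102]
Step 7: x=[4.5541 8.8328 12.9671] v=[0.9059 -0.8045 2.0589]

Answer: 4.5541 8.8328 12.9671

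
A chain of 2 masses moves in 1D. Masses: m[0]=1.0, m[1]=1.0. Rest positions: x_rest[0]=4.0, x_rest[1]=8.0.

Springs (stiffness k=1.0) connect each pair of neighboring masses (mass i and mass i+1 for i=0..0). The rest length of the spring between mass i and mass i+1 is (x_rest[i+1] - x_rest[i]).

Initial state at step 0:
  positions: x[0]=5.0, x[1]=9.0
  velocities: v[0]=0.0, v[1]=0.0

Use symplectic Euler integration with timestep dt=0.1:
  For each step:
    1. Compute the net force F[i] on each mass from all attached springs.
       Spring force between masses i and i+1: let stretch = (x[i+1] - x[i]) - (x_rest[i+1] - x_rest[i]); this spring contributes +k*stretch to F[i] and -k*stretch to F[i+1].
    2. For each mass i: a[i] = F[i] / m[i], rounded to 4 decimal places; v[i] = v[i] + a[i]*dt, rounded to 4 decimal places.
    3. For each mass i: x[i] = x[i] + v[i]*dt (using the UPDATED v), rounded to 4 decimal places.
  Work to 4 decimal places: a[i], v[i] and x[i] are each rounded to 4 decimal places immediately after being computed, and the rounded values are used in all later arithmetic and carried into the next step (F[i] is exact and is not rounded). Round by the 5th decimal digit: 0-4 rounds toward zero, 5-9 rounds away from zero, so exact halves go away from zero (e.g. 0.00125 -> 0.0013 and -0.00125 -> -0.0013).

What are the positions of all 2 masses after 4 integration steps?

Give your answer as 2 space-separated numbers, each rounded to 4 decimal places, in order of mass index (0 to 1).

Answer: 5.0000 9.0000

Derivation:
Step 0: x=[5.0000 9.0000] v=[0.0000 0.0000]
Step 1: x=[5.0000 9.0000] v=[0.0000 0.0000]
Step 2: x=[5.0000 9.0000] v=[0.0000 0.0000]
Step 3: x=[5.0000 9.0000] v=[0.0000 0.0000]
Step 4: x=[5.0000 9.0000] v=[0.0000 0.0000]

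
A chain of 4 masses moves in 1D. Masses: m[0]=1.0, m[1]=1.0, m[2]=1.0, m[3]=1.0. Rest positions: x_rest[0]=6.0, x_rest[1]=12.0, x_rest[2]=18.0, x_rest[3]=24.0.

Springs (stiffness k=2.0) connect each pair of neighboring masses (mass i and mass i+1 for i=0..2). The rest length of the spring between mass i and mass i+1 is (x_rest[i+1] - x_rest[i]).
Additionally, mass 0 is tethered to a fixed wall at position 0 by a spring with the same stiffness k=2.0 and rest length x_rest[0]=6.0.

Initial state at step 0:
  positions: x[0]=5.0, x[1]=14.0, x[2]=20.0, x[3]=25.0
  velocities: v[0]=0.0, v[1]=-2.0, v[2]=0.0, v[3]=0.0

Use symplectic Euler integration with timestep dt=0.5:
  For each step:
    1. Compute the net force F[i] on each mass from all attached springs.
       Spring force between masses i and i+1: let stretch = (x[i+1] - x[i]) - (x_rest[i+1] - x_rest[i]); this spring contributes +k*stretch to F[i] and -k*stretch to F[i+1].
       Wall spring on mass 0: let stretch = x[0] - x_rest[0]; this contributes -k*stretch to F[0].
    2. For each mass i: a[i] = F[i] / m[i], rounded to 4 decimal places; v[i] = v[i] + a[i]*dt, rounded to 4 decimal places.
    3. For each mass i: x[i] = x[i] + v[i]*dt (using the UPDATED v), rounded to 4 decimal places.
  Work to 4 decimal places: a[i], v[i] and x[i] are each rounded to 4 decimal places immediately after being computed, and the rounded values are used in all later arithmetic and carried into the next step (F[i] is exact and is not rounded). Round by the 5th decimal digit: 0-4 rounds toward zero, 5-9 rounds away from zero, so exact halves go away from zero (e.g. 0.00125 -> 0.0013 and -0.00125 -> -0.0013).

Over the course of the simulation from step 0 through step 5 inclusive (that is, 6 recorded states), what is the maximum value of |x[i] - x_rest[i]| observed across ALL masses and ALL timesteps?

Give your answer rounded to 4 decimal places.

Answer: 2.1250

Derivation:
Step 0: x=[5.0000 14.0000 20.0000 25.0000] v=[0.0000 -2.0000 0.0000 0.0000]
Step 1: x=[7.0000 11.5000 19.5000 25.5000] v=[4.0000 -5.0000 -1.0000 1.0000]
Step 2: x=[7.7500 10.7500 18.0000 26.0000] v=[1.5000 -1.5000 -3.0000 1.0000]
Step 3: x=[6.1250 12.1250 16.8750 25.5000] v=[-3.2500 2.7500 -2.2500 -1.0000]
Step 4: x=[4.4375 12.8750 17.6875 23.6875] v=[-3.3750 1.5000 1.6250 -3.6250]
Step 5: x=[4.7500 11.8125 19.0938 21.8750] v=[0.6250 -2.1250 2.8125 -3.6250]
Max displacement = 2.1250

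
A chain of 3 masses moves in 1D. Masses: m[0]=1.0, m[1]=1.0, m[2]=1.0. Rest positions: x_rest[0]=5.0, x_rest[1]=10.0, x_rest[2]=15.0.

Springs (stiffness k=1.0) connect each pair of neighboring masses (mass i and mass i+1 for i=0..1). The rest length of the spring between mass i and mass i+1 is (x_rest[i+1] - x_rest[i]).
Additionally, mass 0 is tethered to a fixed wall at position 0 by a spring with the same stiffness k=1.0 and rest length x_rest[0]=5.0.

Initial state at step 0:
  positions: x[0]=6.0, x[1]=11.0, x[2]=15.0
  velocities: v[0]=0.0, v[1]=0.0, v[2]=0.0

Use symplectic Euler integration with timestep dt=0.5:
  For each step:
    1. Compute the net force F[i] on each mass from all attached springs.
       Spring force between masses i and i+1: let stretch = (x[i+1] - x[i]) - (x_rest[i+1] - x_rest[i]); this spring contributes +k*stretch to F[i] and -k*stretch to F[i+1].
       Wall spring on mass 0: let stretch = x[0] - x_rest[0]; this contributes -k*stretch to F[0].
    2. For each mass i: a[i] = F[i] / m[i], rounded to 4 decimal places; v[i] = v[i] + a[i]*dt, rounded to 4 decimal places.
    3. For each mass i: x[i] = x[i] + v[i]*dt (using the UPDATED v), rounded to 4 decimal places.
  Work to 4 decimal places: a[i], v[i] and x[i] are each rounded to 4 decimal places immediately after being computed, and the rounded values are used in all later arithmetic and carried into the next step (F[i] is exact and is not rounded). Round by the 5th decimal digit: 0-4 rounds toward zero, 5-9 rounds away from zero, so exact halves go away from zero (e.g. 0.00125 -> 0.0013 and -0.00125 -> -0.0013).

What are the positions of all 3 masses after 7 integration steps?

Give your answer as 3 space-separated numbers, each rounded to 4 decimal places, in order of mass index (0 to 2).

Answer: 4.9326 10.0506 14.8623

Derivation:
Step 0: x=[6.0000 11.0000 15.0000] v=[0.0000 0.0000 0.0000]
Step 1: x=[5.7500 10.7500 15.2500] v=[-0.5000 -0.5000 0.5000]
Step 2: x=[5.3125 10.3750 15.6250] v=[-0.8750 -0.7500 0.7500]
Step 3: x=[4.8125 10.0469 15.9375] v=[-1.0000 -0.6563 0.6250]
Step 4: x=[4.4180 9.8828 16.0274] v=[-0.7891 -0.3282 0.1797]
Step 5: x=[4.2852 9.8887 15.8311] v=[-0.2657 0.0117 -0.3926]
Step 6: x=[4.4820 9.9793 15.3992] v=[0.3935 0.1812 -0.8638]
Step 7: x=[4.9326 10.0506 14.8623] v=[0.9012 0.1425 -1.0738]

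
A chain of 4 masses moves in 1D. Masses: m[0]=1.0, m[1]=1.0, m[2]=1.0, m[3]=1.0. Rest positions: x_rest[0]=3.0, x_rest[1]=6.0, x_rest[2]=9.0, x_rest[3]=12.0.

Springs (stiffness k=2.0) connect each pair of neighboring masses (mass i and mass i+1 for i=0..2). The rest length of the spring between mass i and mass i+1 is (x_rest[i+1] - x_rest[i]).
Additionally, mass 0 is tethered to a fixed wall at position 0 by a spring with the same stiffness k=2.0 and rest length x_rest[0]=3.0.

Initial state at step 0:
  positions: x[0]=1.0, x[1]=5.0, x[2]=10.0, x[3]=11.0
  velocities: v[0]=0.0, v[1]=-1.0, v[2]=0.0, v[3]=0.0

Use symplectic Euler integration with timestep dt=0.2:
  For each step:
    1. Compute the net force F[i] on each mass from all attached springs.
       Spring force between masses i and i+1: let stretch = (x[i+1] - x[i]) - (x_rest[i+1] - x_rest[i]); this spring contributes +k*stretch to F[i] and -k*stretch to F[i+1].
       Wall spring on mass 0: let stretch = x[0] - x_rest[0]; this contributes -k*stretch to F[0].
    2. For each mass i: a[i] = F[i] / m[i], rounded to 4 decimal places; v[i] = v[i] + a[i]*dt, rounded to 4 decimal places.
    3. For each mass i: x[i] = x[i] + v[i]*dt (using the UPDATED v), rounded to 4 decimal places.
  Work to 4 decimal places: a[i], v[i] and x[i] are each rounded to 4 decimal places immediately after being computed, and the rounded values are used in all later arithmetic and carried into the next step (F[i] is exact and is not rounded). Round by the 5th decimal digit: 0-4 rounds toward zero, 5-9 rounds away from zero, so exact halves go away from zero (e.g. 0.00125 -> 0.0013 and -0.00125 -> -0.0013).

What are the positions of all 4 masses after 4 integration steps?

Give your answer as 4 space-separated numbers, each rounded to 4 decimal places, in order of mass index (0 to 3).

Answer: 2.8143 5.0290 7.6178 12.0758

Derivation:
Step 0: x=[1.0000 5.0000 10.0000 11.0000] v=[0.0000 -1.0000 0.0000 0.0000]
Step 1: x=[1.2400 4.8800 9.6800 11.1600] v=[1.2000 -0.6000 -1.6000 0.8000]
Step 2: x=[1.6720 4.8528 9.0944 11.4416] v=[2.1600 -0.1360 -2.9280 1.4080]
Step 3: x=[2.2247 4.9105 8.3572 11.7754] v=[2.7635 0.2883 -3.6858 1.6691]
Step 4: x=[2.8143 5.0290 7.6178 12.0758] v=[2.9479 0.5927 -3.6972 1.5018]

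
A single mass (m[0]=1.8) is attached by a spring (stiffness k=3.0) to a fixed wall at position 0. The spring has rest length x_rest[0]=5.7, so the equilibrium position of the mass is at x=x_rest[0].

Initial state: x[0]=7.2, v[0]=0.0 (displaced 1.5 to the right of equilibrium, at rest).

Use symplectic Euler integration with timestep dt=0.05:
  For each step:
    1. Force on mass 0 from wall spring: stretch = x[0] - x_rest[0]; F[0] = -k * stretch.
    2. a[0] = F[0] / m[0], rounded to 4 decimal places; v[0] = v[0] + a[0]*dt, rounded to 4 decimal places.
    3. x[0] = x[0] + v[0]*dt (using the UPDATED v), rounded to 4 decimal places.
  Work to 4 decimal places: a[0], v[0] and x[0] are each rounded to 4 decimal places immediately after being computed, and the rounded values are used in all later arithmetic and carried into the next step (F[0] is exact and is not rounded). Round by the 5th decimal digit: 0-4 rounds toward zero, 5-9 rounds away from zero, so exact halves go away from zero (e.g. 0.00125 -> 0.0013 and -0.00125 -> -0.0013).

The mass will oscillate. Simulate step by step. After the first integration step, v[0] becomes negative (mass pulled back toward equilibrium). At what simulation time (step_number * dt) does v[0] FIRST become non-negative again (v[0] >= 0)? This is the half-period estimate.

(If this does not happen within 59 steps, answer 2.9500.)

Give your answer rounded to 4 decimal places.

Answer: 2.4500

Derivation:
Step 0: x=[7.2000] v=[0.0000]
Step 1: x=[7.1938] v=[-0.1250]
Step 2: x=[7.1813] v=[-0.2495]
Step 3: x=[7.1627] v=[-0.3729]
Step 4: x=[7.1380] v=[-0.4948]
Step 5: x=[7.1073] v=[-0.6146]
Step 6: x=[7.0707] v=[-0.7319]
Step 7: x=[7.0284] v=[-0.8461]
Step 8: x=[6.9806] v=[-0.9568]
Step 9: x=[6.9274] v=[-1.0635]
Step 10: x=[6.8691] v=[-1.1658]
Step 11: x=[6.8059] v=[-1.2632]
Step 12: x=[6.7381] v=[-1.3554]
Step 13: x=[6.6660] v=[-1.4419]
Step 14: x=[6.5899] v=[-1.5224]
Step 15: x=[6.5101] v=[-1.5966]
Step 16: x=[6.4269] v=[-1.6641]
Step 17: x=[6.3407] v=[-1.7247]
Step 18: x=[6.2518] v=[-1.7781]
Step 19: x=[6.1606] v=[-1.8241]
Step 20: x=[6.0675] v=[-1.8625]
Step 21: x=[5.9728] v=[-1.8931]
Step 22: x=[5.8770] v=[-1.9158]
Step 23: x=[5.7805] v=[-1.9306]
Step 24: x=[5.6836] v=[-1.9373]
Step 25: x=[5.5868] v=[-1.9359]
Step 26: x=[5.4905] v=[-1.9265]
Step 27: x=[5.3951] v=[-1.9090]
Step 28: x=[5.3009] v=[-1.8836]
Step 29: x=[5.2084] v=[-1.8503]
Step 30: x=[5.1179] v=[-1.8093]
Step 31: x=[5.0299] v=[-1.7608]
Step 32: x=[4.9447] v=[-1.7050]
Step 33: x=[4.8626] v=[-1.6421]
Step 34: x=[4.7840] v=[-1.5723]
Step 35: x=[4.7092] v=[-1.4960]
Step 36: x=[4.6385] v=[-1.4134]
Step 37: x=[4.5723] v=[-1.3249]
Step 38: x=[4.5108] v=[-1.2309]
Step 39: x=[4.4542] v=[-1.1318]
Step 40: x=[4.4028] v=[-1.0280]
Step 41: x=[4.3568] v=[-0.9199]
Step 42: x=[4.3164] v=[-0.8080]
Step 43: x=[4.2818] v=[-0.6927]
Step 44: x=[4.2531] v=[-0.5745]
Step 45: x=[4.2304] v=[-0.4539]
Step 46: x=[4.2138] v=[-0.3314]
Step 47: x=[4.2034] v=[-0.2076]
Step 48: x=[4.1993] v=[-0.0829]
Step 49: x=[4.2014] v=[0.0422]
First v>=0 after going negative at step 49, time=2.4500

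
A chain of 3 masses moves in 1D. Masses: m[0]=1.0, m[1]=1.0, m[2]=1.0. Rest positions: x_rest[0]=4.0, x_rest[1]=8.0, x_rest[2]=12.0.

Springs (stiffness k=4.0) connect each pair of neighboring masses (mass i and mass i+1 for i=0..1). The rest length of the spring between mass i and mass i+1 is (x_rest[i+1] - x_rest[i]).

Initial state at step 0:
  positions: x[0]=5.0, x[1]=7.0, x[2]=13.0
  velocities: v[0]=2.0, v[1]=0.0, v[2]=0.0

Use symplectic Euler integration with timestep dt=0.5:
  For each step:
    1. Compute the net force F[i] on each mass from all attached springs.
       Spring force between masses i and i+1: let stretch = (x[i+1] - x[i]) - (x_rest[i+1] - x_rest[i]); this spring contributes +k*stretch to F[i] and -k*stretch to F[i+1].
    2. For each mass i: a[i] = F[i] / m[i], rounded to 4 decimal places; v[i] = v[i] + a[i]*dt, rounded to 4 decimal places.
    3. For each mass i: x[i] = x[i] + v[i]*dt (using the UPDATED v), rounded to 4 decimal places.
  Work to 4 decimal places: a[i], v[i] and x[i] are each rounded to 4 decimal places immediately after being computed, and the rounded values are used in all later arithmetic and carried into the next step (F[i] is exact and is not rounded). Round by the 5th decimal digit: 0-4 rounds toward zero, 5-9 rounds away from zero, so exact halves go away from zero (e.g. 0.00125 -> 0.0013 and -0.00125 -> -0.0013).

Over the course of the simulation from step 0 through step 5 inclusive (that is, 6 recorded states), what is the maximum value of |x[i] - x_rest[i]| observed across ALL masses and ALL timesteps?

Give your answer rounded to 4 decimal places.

Answer: 4.0000

Derivation:
Step 0: x=[5.0000 7.0000 13.0000] v=[2.0000 0.0000 0.0000]
Step 1: x=[4.0000 11.0000 11.0000] v=[-2.0000 8.0000 -4.0000]
Step 2: x=[6.0000 8.0000 13.0000] v=[4.0000 -6.0000 4.0000]
Step 3: x=[6.0000 8.0000 14.0000] v=[0.0000 0.0000 2.0000]
Step 4: x=[4.0000 12.0000 13.0000] v=[-4.0000 8.0000 -2.0000]
Step 5: x=[6.0000 9.0000 15.0000] v=[4.0000 -6.0000 4.0000]
Max displacement = 4.0000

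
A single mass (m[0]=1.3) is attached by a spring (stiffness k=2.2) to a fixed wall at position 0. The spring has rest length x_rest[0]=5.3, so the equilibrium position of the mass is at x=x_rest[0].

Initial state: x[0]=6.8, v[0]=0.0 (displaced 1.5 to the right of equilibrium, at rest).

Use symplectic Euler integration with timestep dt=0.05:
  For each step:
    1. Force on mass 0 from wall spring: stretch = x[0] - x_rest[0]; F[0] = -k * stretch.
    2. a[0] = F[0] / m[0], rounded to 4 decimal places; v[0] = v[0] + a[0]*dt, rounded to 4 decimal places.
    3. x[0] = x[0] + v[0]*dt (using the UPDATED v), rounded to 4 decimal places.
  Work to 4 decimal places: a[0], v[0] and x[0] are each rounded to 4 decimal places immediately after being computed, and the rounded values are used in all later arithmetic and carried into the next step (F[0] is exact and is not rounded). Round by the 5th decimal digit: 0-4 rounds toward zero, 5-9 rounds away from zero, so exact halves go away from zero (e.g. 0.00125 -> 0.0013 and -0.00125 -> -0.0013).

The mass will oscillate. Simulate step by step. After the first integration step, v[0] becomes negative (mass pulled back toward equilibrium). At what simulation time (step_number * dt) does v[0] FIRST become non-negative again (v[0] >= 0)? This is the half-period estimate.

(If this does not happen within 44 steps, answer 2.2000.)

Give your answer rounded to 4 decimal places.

Answer: 2.2000

Derivation:
Step 0: x=[6.8000] v=[0.0000]
Step 1: x=[6.7937] v=[-0.1269]
Step 2: x=[6.7810] v=[-0.2533]
Step 3: x=[6.7621] v=[-0.3786]
Step 4: x=[6.7370] v=[-0.5023]
Step 5: x=[6.7058] v=[-0.6239]
Step 6: x=[6.6687] v=[-0.7429]
Step 7: x=[6.6258] v=[-0.8587]
Step 8: x=[6.5773] v=[-0.9709]
Step 9: x=[6.5234] v=[-1.0790]
Step 10: x=[6.4643] v=[-1.1825]
Step 11: x=[6.4003] v=[-1.2810]
Step 12: x=[6.3316] v=[-1.3741]
Step 13: x=[6.2585] v=[-1.4614]
Step 14: x=[6.1814] v=[-1.5425]
Step 15: x=[6.1005] v=[-1.6171]
Step 16: x=[6.0163] v=[-1.6848]
Step 17: x=[5.9290] v=[-1.7454]
Step 18: x=[5.8391] v=[-1.7986]
Step 19: x=[5.7469] v=[-1.8442]
Step 20: x=[5.6528] v=[-1.8820]
Step 21: x=[5.5572] v=[-1.9119]
Step 22: x=[5.4605] v=[-1.9337]
Step 23: x=[5.3631] v=[-1.9473]
Step 24: x=[5.2655] v=[-1.9526]
Step 25: x=[5.1680] v=[-1.9497]
Step 26: x=[5.0711] v=[-1.9385]
Step 27: x=[4.9751] v=[-1.9191]
Step 28: x=[4.8805] v=[-1.8916]
Step 29: x=[4.7877] v=[-1.8561]
Step 30: x=[4.6971] v=[-1.8128]
Step 31: x=[4.6090] v=[-1.7618]
Step 32: x=[4.5238] v=[-1.7033]
Step 33: x=[4.4419] v=[-1.6376]
Step 34: x=[4.3637] v=[-1.5650]
Step 35: x=[4.2894] v=[-1.4858]
Step 36: x=[4.2194] v=[-1.4003]
Step 37: x=[4.1540] v=[-1.3089]
Step 38: x=[4.0934] v=[-1.2119]
Step 39: x=[4.0379] v=[-1.1098]
Step 40: x=[3.9878] v=[-1.0030]
Step 41: x=[3.9432] v=[-0.8920]
Step 42: x=[3.9043] v=[-0.7772]
Step 43: x=[3.8713] v=[-0.6591]
Step 44: x=[3.8444] v=[-0.5382]
v[0] did not become non-negative within 44 steps; using fallback time=2.2000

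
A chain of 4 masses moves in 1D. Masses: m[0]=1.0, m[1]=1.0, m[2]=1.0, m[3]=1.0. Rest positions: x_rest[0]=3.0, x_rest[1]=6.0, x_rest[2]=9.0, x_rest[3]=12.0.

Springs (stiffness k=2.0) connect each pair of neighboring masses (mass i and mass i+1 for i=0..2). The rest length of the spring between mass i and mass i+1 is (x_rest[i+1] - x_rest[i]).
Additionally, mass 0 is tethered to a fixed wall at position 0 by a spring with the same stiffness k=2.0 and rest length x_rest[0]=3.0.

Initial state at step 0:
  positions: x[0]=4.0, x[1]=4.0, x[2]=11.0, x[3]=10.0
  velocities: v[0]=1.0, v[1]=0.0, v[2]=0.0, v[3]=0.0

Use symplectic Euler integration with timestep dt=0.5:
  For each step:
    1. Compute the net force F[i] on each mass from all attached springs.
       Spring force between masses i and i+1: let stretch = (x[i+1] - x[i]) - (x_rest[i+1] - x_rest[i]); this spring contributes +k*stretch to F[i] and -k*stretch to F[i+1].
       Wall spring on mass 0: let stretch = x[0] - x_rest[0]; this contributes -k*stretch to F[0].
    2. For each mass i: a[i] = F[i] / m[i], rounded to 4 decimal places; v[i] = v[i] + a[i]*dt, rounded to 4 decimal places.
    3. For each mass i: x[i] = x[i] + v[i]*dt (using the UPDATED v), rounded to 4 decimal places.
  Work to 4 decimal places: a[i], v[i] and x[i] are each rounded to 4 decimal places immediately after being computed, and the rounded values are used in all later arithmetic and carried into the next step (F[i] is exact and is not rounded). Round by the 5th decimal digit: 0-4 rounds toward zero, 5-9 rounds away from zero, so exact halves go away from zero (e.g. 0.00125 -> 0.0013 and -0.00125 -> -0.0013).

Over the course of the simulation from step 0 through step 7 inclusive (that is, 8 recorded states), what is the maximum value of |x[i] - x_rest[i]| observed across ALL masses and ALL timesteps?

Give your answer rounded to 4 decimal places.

Step 0: x=[4.0000 4.0000 11.0000 10.0000] v=[1.0000 0.0000 0.0000 0.0000]
Step 1: x=[2.5000 7.5000 7.0000 12.0000] v=[-3.0000 7.0000 -8.0000 4.0000]
Step 2: x=[2.2500 8.2500 5.7500 13.0000] v=[-0.5000 1.5000 -2.5000 2.0000]
Step 3: x=[3.8750 4.7500 9.3750 11.8750] v=[3.2500 -7.0000 7.2500 -2.2500]
Step 4: x=[4.0000 3.1250 11.9375 11.0000] v=[0.2500 -3.2500 5.1250 -1.7500]
Step 5: x=[1.6875 6.3438 9.6250 12.0938] v=[-4.6250 6.4375 -4.6250 2.1875]
Step 6: x=[0.8594 8.8750 6.9063 13.4532] v=[-1.6562 5.0624 -5.4374 2.7187]
Step 7: x=[3.6094 6.4141 8.4454 13.0391] v=[5.5000 -4.9219 3.0782 -0.8282]
Max displacement = 3.2500

Answer: 3.2500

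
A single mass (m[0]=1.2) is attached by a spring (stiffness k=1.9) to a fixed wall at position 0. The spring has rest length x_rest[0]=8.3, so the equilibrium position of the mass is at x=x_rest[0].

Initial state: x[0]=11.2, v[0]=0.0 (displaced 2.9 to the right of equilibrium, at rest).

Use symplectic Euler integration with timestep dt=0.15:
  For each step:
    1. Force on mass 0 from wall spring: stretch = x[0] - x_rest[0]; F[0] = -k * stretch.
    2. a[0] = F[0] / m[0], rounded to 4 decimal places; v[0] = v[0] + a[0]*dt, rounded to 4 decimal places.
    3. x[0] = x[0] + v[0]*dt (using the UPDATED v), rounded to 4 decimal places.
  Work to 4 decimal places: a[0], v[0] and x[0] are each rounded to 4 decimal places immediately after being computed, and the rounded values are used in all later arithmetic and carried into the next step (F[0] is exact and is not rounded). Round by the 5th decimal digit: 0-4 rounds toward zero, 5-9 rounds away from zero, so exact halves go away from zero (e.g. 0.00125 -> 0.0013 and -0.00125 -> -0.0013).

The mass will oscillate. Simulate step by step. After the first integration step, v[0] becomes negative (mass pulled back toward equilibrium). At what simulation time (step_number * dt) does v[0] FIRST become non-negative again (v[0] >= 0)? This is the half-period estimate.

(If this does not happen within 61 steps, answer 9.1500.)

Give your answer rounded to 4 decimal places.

Step 0: x=[11.2000] v=[0.0000]
Step 1: x=[11.0967] v=[-0.6888]
Step 2: x=[10.8938] v=[-1.3530]
Step 3: x=[10.5985] v=[-1.9690]
Step 4: x=[10.2213] v=[-2.5149]
Step 5: x=[9.7756] v=[-2.9712]
Step 6: x=[9.2773] v=[-3.3217]
Step 7: x=[8.7442] v=[-3.5538]
Step 8: x=[8.1953] v=[-3.6593]
Step 9: x=[7.6501] v=[-3.6344]
Step 10: x=[7.1281] v=[-3.4801]
Step 11: x=[6.6478] v=[-3.2018]
Step 12: x=[6.2264] v=[-2.8094]
Step 13: x=[5.8789] v=[-2.3169]
Step 14: x=[5.6176] v=[-1.7419]
Step 15: x=[5.4519] v=[-1.1048]
Step 16: x=[5.3876] v=[-0.4284]
Step 17: x=[5.4271] v=[0.2633]
First v>=0 after going negative at step 17, time=2.5500

Answer: 2.5500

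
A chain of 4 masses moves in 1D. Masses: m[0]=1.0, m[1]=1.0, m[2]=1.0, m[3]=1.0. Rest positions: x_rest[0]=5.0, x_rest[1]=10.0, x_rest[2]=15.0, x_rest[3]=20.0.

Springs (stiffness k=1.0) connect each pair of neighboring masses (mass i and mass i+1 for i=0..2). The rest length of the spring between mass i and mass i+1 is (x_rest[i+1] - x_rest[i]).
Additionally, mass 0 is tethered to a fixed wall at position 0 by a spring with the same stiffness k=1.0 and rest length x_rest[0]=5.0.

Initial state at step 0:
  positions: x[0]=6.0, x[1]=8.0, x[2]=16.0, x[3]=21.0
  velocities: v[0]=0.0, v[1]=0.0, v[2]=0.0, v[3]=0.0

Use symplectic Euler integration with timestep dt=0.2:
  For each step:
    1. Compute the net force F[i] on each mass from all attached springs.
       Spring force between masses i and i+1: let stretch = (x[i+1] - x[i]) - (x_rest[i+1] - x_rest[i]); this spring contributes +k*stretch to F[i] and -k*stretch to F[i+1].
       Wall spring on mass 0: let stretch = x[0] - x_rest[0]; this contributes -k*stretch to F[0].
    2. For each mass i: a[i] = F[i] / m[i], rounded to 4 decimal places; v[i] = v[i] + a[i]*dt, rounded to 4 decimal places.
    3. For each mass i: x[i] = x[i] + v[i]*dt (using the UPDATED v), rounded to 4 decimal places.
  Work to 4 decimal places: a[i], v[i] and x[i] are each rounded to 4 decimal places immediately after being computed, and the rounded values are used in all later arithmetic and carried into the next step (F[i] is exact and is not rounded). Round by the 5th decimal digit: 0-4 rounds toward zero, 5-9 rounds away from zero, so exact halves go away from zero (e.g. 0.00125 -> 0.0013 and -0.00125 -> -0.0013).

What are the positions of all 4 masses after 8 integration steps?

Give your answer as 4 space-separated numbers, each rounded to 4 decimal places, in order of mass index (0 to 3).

Answer: 3.7395 11.8899 14.5512 20.3648

Derivation:
Step 0: x=[6.0000 8.0000 16.0000 21.0000] v=[0.0000 0.0000 0.0000 0.0000]
Step 1: x=[5.8400 8.2400 15.8800 21.0000] v=[-0.8000 1.2000 -0.6000 0.0000]
Step 2: x=[5.5424 8.6896 15.6592 20.9952] v=[-1.4880 2.2480 -1.1040 -0.0240]
Step 3: x=[5.1490 9.2921 15.3731 20.9770] v=[-1.9670 3.0125 -1.4307 -0.0912]
Step 4: x=[4.7154 9.9721 15.0679 20.9346] v=[-2.1682 3.4001 -1.5261 -0.2120]
Step 5: x=[4.3034 10.6457 14.7935 20.8575] v=[-2.0599 3.3679 -1.3719 -0.3853]
Step 6: x=[3.9730 11.2315 14.5958 20.7379] v=[-1.6521 2.9290 -0.9887 -0.5981]
Step 7: x=[3.7740 11.6615 14.5092 20.5726] v=[-0.9950 2.1502 -0.4331 -0.8265]
Step 8: x=[3.7395 11.8899 14.5512 20.3648] v=[-0.1723 1.1422 0.2100 -1.0392]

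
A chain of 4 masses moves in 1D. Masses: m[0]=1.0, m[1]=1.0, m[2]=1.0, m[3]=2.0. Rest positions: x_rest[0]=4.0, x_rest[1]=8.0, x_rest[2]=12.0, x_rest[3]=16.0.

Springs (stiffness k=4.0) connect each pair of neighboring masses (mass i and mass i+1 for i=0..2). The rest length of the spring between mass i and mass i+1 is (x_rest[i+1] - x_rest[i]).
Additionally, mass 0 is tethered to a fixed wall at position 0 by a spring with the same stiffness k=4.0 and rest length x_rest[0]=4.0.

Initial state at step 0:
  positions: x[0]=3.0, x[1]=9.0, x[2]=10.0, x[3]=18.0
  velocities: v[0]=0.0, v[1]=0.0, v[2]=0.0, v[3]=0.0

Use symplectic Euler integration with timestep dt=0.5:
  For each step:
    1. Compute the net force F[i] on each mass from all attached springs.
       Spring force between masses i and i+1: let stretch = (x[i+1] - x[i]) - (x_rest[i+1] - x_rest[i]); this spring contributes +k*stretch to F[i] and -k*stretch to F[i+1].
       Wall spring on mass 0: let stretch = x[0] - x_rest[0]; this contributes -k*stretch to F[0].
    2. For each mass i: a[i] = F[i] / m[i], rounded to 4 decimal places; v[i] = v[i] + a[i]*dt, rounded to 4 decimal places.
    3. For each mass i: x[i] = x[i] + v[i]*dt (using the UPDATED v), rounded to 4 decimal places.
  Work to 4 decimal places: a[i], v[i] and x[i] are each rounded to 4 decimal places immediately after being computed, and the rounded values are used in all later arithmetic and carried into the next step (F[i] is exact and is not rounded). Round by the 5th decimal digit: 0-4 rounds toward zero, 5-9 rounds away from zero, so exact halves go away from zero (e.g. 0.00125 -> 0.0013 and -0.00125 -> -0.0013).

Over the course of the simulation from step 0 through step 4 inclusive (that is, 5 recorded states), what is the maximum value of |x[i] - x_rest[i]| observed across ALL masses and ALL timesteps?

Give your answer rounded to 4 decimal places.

Answer: 6.0000

Derivation:
Step 0: x=[3.0000 9.0000 10.0000 18.0000] v=[0.0000 0.0000 0.0000 0.0000]
Step 1: x=[6.0000 4.0000 17.0000 16.0000] v=[6.0000 -10.0000 14.0000 -4.0000]
Step 2: x=[1.0000 14.0000 10.0000 16.5000] v=[-10.0000 20.0000 -14.0000 1.0000]
Step 3: x=[8.0000 7.0000 13.5000 15.7500] v=[14.0000 -14.0000 7.0000 -1.5000]
Step 4: x=[6.0000 7.5000 12.7500 15.8750] v=[-4.0000 1.0000 -1.5000 0.2500]
Max displacement = 6.0000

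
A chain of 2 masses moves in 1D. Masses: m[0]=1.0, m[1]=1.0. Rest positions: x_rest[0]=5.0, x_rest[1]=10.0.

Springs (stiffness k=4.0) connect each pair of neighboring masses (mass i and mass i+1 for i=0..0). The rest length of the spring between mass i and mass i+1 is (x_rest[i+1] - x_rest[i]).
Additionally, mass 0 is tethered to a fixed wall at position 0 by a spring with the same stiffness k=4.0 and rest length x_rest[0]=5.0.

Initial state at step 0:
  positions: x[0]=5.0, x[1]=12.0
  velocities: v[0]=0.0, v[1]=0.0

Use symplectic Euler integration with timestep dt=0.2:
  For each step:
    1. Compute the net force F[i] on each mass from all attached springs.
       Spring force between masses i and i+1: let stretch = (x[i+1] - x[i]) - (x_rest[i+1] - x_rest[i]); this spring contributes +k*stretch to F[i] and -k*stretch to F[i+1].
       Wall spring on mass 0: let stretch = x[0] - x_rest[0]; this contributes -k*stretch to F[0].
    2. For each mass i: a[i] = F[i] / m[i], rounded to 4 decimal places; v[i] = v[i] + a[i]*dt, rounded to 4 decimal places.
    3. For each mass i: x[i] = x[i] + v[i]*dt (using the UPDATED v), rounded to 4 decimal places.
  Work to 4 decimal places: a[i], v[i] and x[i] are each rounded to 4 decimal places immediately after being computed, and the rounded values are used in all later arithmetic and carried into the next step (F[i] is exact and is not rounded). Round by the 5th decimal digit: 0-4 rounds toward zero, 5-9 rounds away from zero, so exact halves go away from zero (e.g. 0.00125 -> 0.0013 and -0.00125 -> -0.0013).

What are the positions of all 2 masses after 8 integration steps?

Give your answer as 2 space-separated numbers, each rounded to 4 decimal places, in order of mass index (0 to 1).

Step 0: x=[5.0000 12.0000] v=[0.0000 0.0000]
Step 1: x=[5.3200 11.6800] v=[1.6000 -1.6000]
Step 2: x=[5.8064 11.1424] v=[2.4320 -2.6880]
Step 3: x=[6.2175 10.5510] v=[2.0557 -2.9568]
Step 4: x=[6.3272 10.0663] v=[0.5485 -2.4236]
Step 5: x=[6.0228 9.7833] v=[-1.5220 -1.4149]
Step 6: x=[5.3564 9.6986] v=[-3.3318 -0.4233]
Step 7: x=[4.5278 9.7192] v=[-4.1432 0.1029]
Step 8: x=[3.8053 9.7092] v=[-3.6123 -0.0502]

Answer: 3.8053 9.7092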